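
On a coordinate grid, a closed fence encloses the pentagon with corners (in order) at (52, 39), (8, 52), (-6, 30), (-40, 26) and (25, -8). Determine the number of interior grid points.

By the shoelace formula, twice the signed area is |[52·52 − 8·39] + [8·30 − (-6)·52] + [(-6)·26 − (-40)·30] + [(-40)·(-8) − 25·26] + [25·39 − 52·(-8)]| = 5049, so the area is 5049/2.
Summing gcd(|Δx|,|Δy|) over the edges gives the boundary count: gcd(44,13) + gcd(14,22) + gcd(34,4) + gcd(65,34) + gcd(27,47) = 1+2+2+1+1 = 7.
Pick's theorem gives I = A − B/2 + 1 = 5049/2 − 7/2 + 1 = 2522.

2522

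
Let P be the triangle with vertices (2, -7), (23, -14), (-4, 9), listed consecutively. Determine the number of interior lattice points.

143

Using the shoelace formula, 2A = |[2·(-14) − 23·(-7)] + [23·9 − (-4)·(-14)] + [(-4)·(-7) − 2·9]| = 294, so the area is 147.
Along each edge there are gcd(|Δx|,|Δy|)+1 lattice points, so counting each shared vertex once the boundary has gcd(21,7) + gcd(27,23) + gcd(6,16) = 7+1+2 = 10.
By Pick's theorem A = I + B/2 − 1, so I = 147 − 10/2 + 1 = 143.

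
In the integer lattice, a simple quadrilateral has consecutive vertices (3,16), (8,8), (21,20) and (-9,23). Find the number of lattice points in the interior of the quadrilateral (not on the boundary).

Using the shoelace formula, 2A = |[3·8 − 8·16] + [8·20 − 21·8] + [21·23 − (-9)·20] + [(-9)·16 − 3·23]| = 338, so the area is 169.
Along each edge there are gcd(|Δx|,|Δy|)+1 lattice points, so counting each shared vertex once the boundary has gcd(5,8) + gcd(13,12) + gcd(30,3) + gcd(12,7) = 1+1+3+1 = 6.
Pick's theorem gives I = A − B/2 + 1 = 169 − 6/2 + 1 = 167.

167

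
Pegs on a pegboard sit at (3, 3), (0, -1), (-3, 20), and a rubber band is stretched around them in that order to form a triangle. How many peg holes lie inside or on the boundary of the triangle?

41

The shoelace formula gives twice the area as |[3·(-1) − 0·3] + [0·20 − (-3)·(-1)] + [(-3)·3 − 3·20]| = 75, so the area is 37.5.
Along each edge there are gcd(|Δx|,|Δy|)+1 lattice points, so counting each shared vertex once the boundary has gcd(3,4) + gcd(3,21) + gcd(6,17) = 1+3+1 = 5.
Pick's theorem gives I = A − B/2 + 1 = 37.5 − 5/2 + 1 = 36, so the closed region contains I + B = 36 + 5 = 41 lattice points.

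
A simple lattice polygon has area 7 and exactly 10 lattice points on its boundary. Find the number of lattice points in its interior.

Pick's theorem A = I + B/2 − 1 rearranges to I = A − B/2 + 1 = 7 − 10/2 + 1 = 3.

3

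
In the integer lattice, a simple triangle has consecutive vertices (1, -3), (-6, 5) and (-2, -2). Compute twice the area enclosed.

17

By the shoelace formula, twice the signed area is |(1·5 − (-6)·(-3)) + ((-6)·(-2) − (-2)·5) + ((-2)·(-3) − 1·(-2))| = 17, so the area is 8.5.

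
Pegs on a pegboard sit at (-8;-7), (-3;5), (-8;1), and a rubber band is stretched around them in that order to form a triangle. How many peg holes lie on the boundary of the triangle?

10

Along each edge there are gcd(|Δx|,|Δy|)+1 lattice points, so counting each shared vertex once the boundary has gcd(5,12) + gcd(5,4) + gcd(0,8) = 1+1+8 = 10.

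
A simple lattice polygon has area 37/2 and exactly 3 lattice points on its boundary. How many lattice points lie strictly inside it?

18

Pick's theorem A = I + B/2 − 1 rearranges to I = A − B/2 + 1 = 37/2 − 3/2 + 1 = 18.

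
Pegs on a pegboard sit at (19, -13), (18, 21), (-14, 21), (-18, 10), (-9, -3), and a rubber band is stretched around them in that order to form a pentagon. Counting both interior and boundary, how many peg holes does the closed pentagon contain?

950

By the shoelace formula, twice the signed area is |[19·21 − 18·(-13)] + [18·21 − (-14)·21] + [(-14)·10 − (-18)·21] + [(-18)·(-3) − (-9)·10] + [(-9)·(-13) − 19·(-3)]| = 1861, so the area is 1861/2.
The number of boundary lattice points is Σ gcd(|Δx|,|Δy|) = gcd(1,34) + gcd(32,0) + gcd(4,11) + gcd(9,13) + gcd(28,10) = 1+32+1+1+2 = 37.
Pick's theorem gives I = A − B/2 + 1 = 1861/2 − 37/2 + 1 = 913, so the closed region contains I + B = 913 + 37 = 950 lattice points.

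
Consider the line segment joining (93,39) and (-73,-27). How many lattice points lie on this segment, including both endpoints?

The number of lattice points on a segment between lattice points is gcd(|Δx|,|Δy|) + 1 = gcd(166,66) + 1 = 2 + 1 = 3.

3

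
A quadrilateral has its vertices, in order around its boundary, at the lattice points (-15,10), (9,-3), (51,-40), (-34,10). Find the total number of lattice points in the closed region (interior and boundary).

660

The shoelace formula gives twice the area as |((-15)·(-3) − 9·10) + (9·(-40) − 51·(-3)) + (51·10 − (-34)·(-40)) + ((-34)·10 − (-15)·10)| = 1292, so the area is 646.
Along each edge there are gcd(|Δx|,|Δy|)+1 lattice points, so counting each shared vertex once the boundary has gcd(24,13) + gcd(42,37) + gcd(85,50) + gcd(19,0) = 1+1+5+19 = 26.
Pick's theorem gives I = A − B/2 + 1 = 646 − 26/2 + 1 = 634, so the closed region contains I + B = 634 + 26 = 660 lattice points.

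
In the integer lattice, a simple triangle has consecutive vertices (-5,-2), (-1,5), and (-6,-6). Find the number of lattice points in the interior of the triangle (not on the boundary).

Using the shoelace formula, 2A = |((-5)·5 − (-1)·(-2)) + ((-1)·(-6) − (-6)·5) + ((-6)·(-2) − (-5)·(-6))| = 9, so the area is 4.5.
Along each edge there are gcd(|Δx|,|Δy|)+1 lattice points, so counting each shared vertex once the boundary has gcd(4,7) + gcd(5,11) + gcd(1,4) = 1+1+1 = 3.
Pick's theorem gives I = A − B/2 + 1 = 4.5 − 3/2 + 1 = 4.

4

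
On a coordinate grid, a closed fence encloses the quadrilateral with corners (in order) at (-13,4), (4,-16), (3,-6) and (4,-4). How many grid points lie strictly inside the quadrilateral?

95

The shoelace formula gives twice the area as |[(-13)·(-16) − 4·4] + [4·(-6) − 3·(-16)] + [3·(-4) − 4·(-6)] + [4·4 − (-13)·(-4)]| = 192, so the area is 96.
Summing gcd(|Δx|,|Δy|) over the edges gives the boundary count: gcd(17,20) + gcd(1,10) + gcd(1,2) + gcd(17,8) = 1+1+1+1 = 4.
By Pick's theorem A = I + B/2 − 1, so I = 96 − 4/2 + 1 = 95.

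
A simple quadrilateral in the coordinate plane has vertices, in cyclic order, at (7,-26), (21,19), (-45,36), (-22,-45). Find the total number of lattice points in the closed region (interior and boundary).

3000

The shoelace formula gives twice the area as |[7·19 − 21·(-26)] + [21·36 − (-45)·19] + [(-45)·(-45) − (-22)·36] + [(-22)·(-26) − 7·(-45)]| = 5994, so the area is 2997.
The number of boundary lattice points is Σ gcd(|Δx|,|Δy|) = gcd(14,45) + gcd(66,17) + gcd(23,81) + gcd(29,19) = 1+1+1+1 = 4.
Pick's theorem gives I = A − B/2 + 1 = 2997 − 4/2 + 1 = 2996, so the closed region contains I + B = 2996 + 4 = 3000 lattice points.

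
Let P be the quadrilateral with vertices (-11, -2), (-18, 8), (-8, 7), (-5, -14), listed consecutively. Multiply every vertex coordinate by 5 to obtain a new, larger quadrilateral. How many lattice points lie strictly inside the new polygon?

2261

Using the shoelace formula, 2A = |((-11)·8 − (-18)·(-2)) + ((-18)·7 − (-8)·8) + ((-8)·(-14) − (-5)·7) + ((-5)·(-2) − (-11)·(-14))| = 183, so the area is 183/2.
The number of boundary lattice points is Σ gcd(|Δx|,|Δy|) = gcd(7,10) + gcd(10,1) + gcd(3,21) + gcd(6,12) = 1+1+3+6 = 11.
Scaling by 5 multiplies the area by 5² = 25 (so the new area is 2287.5) and multiplies the boundary lattice-point count by 5, giving 55.
By Pick's theorem, the interior count of the dilated polygon is 2287.5 − 55/2 + 1 = 2261.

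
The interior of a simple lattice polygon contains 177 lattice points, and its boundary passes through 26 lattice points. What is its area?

By Pick's theorem, A = I + B/2 − 1 = 177 + 26/2 − 1 = 189.

189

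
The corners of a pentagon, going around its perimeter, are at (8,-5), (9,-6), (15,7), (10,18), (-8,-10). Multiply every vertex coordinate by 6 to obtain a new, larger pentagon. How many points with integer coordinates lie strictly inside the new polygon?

The shoelace formula gives twice the area as |[8·(-6) − 9·(-5)] + [9·7 − 15·(-6)] + [15·18 − 10·7] + [10·(-10) − (-8)·18] + [(-8)·(-5) − 8·(-10)]| = 514, so the area is 257.
Along each edge there are gcd(|Δx|,|Δy|)+1 lattice points, so counting each shared vertex once the boundary has gcd(1,1) + gcd(6,13) + gcd(5,11) + gcd(18,28) + gcd(16,5) = 1+1+1+2+1 = 6.
Scaling by 6 multiplies the area by 6² = 36 (so the new area is 9252) and multiplies the boundary lattice-point count by 6, giving 36.
By Pick's theorem, the interior count of the dilated polygon is 9252 − 36/2 + 1 = 9235.

9235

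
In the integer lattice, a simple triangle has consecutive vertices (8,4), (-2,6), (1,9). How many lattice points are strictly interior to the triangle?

By the shoelace formula, twice the signed area is |[8·6 − (-2)·4] + [(-2)·9 − 1·6] + [1·4 − 8·9]| = 36, so the area is 18.
Summing gcd(|Δx|,|Δy|) over the edges gives the boundary count: gcd(10,2) + gcd(3,3) + gcd(7,5) = 2+3+1 = 6.
Pick's theorem gives I = A − B/2 + 1 = 18 − 6/2 + 1 = 16.

16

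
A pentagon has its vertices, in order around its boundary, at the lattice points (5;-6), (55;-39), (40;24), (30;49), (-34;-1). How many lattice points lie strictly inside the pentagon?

By the shoelace formula, twice the signed area is |[5·(-39) − 55·(-6)] + [55·24 − 40·(-39)] + [40·49 − 30·24] + [30·(-1) − (-34)·49] + [(-34)·(-6) − 5·(-1)]| = 6100, so the area is 3050.
The number of boundary lattice points is Σ gcd(|Δx|,|Δy|) = gcd(50,33) + gcd(15,63) + gcd(10,25) + gcd(64,50) + gcd(39,5) = 1+3+5+2+1 = 12.
Pick's theorem gives I = A − B/2 + 1 = 3050 − 12/2 + 1 = 3045.

3045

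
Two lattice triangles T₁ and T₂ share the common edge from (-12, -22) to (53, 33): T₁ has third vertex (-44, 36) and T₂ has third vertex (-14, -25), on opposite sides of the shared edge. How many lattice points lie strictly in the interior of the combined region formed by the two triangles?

The union is the simple quadrilateral with vertices (-12, -22), (-44, 36), (53, 33), (-14, -25) in order.
Using the shoelace formula, 2A = |[(-12)·36 − (-44)·(-22)] + [(-44)·33 − 53·36] + [53·(-25) − (-14)·33] + [(-14)·(-22) − (-12)·(-25)]| = 5615, so the area is 5615/2.
The number of boundary lattice points is Σ gcd(|Δx|,|Δy|) = gcd(32,58) + gcd(97,3) + gcd(67,58) + gcd(2,3) = 2+1+1+1 = 5.
By Pick's theorem I = A − B/2 + 1 = 5615/2 − 5/2 + 1 = 2806.

2806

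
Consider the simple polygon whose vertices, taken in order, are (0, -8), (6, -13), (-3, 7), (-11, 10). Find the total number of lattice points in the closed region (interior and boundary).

96

The shoelace formula gives twice the area as |(0·(-13) − 6·(-8)) + (6·7 − (-3)·(-13)) + ((-3)·10 − (-11)·7) + ((-11)·(-8) − 0·10)| = 186, so the area is 93.
The number of boundary lattice points is Σ gcd(|Δx|,|Δy|) = gcd(6,5) + gcd(9,20) + gcd(8,3) + gcd(11,18) = 1+1+1+1 = 4.
Pick's theorem gives I = A − B/2 + 1 = 93 − 4/2 + 1 = 92, so the closed region contains I + B = 92 + 4 = 96 lattice points.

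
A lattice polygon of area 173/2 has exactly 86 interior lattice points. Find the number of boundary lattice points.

3

Pick's theorem gives A = I + B/2 − 1, so B = 2(A − I + 1) = 2(173/2 − 86 + 1) = 3.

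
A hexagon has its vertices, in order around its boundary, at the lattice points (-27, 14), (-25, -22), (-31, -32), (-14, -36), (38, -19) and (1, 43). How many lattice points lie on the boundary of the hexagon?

Summing gcd(|Δx|,|Δy|) over the edges gives the boundary count: gcd(2,36) + gcd(6,10) + gcd(17,4) + gcd(52,17) + gcd(37,62) + gcd(28,29) = 2+2+1+1+1+1 = 8.

8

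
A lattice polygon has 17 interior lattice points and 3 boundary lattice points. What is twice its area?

By Pick's theorem, A = I + B/2 − 1 = 17 + 3/2 − 1 = 35/2.
Hence 2A = 35.

35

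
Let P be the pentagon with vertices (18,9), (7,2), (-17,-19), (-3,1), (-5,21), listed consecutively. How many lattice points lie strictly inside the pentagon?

By the shoelace formula, twice the signed area is |(18·2 − 7·9) + (7·(-19) − (-17)·2) + ((-17)·1 − (-3)·(-19)) + ((-3)·21 − (-5)·1) + ((-5)·9 − 18·21)| = 681, so the area is 681/2.
Along each edge there are gcd(|Δx|,|Δy|)+1 lattice points, so counting each shared vertex once the boundary has gcd(11,7) + gcd(24,21) + gcd(14,20) + gcd(2,20) + gcd(23,12) = 1+3+2+2+1 = 9.
Pick's theorem gives I = A − B/2 + 1 = 681/2 − 9/2 + 1 = 337.

337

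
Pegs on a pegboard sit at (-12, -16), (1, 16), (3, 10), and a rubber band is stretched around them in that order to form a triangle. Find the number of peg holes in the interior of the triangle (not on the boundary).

70

Using the shoelace formula, 2A = |((-12)·16 − 1·(-16)) + (1·10 − 3·16) + (3·(-16) − (-12)·10)| = 142, so the area is 71.
Summing gcd(|Δx|,|Δy|) over the edges gives the boundary count: gcd(13,32) + gcd(2,6) + gcd(15,26) = 1+2+1 = 4.
By Pick's theorem A = I + B/2 − 1, so I = 71 − 4/2 + 1 = 70.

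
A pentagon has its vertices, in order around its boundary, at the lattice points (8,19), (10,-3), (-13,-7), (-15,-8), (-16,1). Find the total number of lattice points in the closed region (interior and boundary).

396

By the shoelace formula, twice the signed area is |(8·(-3) − 10·19) + (10·(-7) − (-13)·(-3)) + ((-13)·(-8) − (-15)·(-7)) + ((-15)·1 − (-16)·(-8)) + ((-16)·19 − 8·1)| = 779, so the area is 779/2.
Along each edge there are gcd(|Δx|,|Δy|)+1 lattice points, so counting each shared vertex once the boundary has gcd(2,22) + gcd(23,4) + gcd(2,1) + gcd(1,9) + gcd(24,18) = 2+1+1+1+6 = 11.
Pick's theorem gives I = A − B/2 + 1 = 779/2 − 11/2 + 1 = 385, so the closed region contains I + B = 385 + 11 = 396 lattice points.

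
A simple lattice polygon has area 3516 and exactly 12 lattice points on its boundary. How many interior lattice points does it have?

3511

Pick's theorem A = I + B/2 − 1 rearranges to I = A − B/2 + 1 = 3516 − 12/2 + 1 = 3511.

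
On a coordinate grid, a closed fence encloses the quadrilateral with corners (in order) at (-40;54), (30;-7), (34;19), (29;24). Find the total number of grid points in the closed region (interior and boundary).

Using the shoelace formula, 2A = |[(-40)·(-7) − 30·54] + [30·19 − 34·(-7)] + [34·24 − 29·19] + [29·54 − (-40)·24]| = 2259, so the area is 2259/2.
Summing gcd(|Δx|,|Δy|) over the edges gives the boundary count: gcd(70,61) + gcd(4,26) + gcd(5,5) + gcd(69,30) = 1+2+5+3 = 11.
Pick's theorem gives I = A − B/2 + 1 = 2259/2 − 11/2 + 1 = 1125, so the closed region contains I + B = 1125 + 11 = 1136 lattice points.

1136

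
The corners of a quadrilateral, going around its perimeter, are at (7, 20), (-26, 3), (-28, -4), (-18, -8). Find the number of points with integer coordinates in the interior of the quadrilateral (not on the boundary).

287

By the shoelace formula, twice the signed area is |(7·3 − (-26)·20) + ((-26)·(-4) − (-28)·3) + ((-28)·(-8) − (-18)·(-4)) + ((-18)·20 − 7·(-8))| = 577, so the area is 577/2.
Along each edge there are gcd(|Δx|,|Δy|)+1 lattice points, so counting each shared vertex once the boundary has gcd(33,17) + gcd(2,7) + gcd(10,4) + gcd(25,28) = 1+1+2+1 = 5.
By Pick's theorem A = I + B/2 − 1, so I = 577/2 − 5/2 + 1 = 287.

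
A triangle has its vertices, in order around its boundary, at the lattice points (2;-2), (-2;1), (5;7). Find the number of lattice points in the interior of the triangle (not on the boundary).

21

The shoelace formula gives twice the area as |[2·1 − (-2)·(-2)] + [(-2)·7 − 5·1] + [5·(-2) − 2·7]| = 45, so the area is 22.5.
Along each edge there are gcd(|Δx|,|Δy|)+1 lattice points, so counting each shared vertex once the boundary has gcd(4,3) + gcd(7,6) + gcd(3,9) = 1+1+3 = 5.
Pick's theorem gives I = A − B/2 + 1 = 22.5 − 5/2 + 1 = 21.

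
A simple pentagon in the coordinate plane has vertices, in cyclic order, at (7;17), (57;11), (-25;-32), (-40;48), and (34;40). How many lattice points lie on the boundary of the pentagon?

11

Summing gcd(|Δx|,|Δy|) over the edges gives the boundary count: gcd(50,6) + gcd(82,43) + gcd(15,80) + gcd(74,8) + gcd(27,23) = 2+1+5+2+1 = 11.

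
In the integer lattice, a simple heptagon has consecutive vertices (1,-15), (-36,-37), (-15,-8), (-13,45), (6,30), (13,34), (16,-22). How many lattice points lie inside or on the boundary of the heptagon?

The shoelace formula gives twice the area as |(1·(-37) − (-36)·(-15)) + ((-36)·(-8) − (-15)·(-37)) + ((-15)·45 − (-13)·(-8)) + ((-13)·30 − 6·45) + (6·34 − 13·30) + (13·(-22) − 16·34) + (16·(-15) − 1·(-22))| = 3517, so the area is 1758.5.
Summing gcd(|Δx|,|Δy|) over the edges gives the boundary count: gcd(37,22) + gcd(21,29) + gcd(2,53) + gcd(19,15) + gcd(7,4) + gcd(3,56) + gcd(15,7) = 1+1+1+1+1+1+1 = 7.
Pick's theorem gives I = A − B/2 + 1 = 1758.5 − 7/2 + 1 = 1756, so the closed region contains I + B = 1756 + 7 = 1763 lattice points.

1763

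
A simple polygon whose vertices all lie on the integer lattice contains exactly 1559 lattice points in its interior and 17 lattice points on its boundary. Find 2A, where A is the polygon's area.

By Pick's theorem, A = I + B/2 − 1 = 1559 + 17/2 − 1 = 3133/2.
Hence 2A = 3133.

3133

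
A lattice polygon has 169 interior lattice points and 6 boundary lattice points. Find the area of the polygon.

By Pick's theorem, A = I + B/2 − 1 = 169 + 6/2 − 1 = 171.

171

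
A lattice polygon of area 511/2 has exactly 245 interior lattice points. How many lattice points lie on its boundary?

23

Pick's theorem gives A = I + B/2 − 1, so B = 2(A − I + 1) = 2(511/2 − 245 + 1) = 23.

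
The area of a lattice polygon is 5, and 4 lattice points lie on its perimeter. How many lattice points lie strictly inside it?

From Pick's theorem, I = A − B/2 + 1 = 5 − 4/2 + 1 = 4.

4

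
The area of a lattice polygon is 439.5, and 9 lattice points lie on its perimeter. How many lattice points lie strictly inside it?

From Pick's theorem, I = A − B/2 + 1 = 439.5 − 9/2 + 1 = 436.

436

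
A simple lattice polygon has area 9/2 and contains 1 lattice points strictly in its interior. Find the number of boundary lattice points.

Pick's theorem gives A = I + B/2 − 1, so B = 2(A − I + 1) = 2(9/2 − 1 + 1) = 9.

9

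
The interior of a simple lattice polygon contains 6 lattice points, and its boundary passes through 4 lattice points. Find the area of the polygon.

7

By Pick's theorem, A = I + B/2 − 1 = 6 + 4/2 − 1 = 7.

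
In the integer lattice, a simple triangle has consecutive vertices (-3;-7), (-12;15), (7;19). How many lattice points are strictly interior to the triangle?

Using the shoelace formula, 2A = |[(-3)·15 − (-12)·(-7)] + [(-12)·19 − 7·15] + [7·(-7) − (-3)·19]| = 454, so the area is 227.
Summing gcd(|Δx|,|Δy|) over the edges gives the boundary count: gcd(9,22) + gcd(19,4) + gcd(10,26) = 1+1+2 = 4.
By Pick's theorem A = I + B/2 − 1, so I = 227 − 4/2 + 1 = 226.

226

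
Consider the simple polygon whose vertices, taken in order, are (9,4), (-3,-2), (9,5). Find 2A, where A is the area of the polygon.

Using the shoelace formula, 2A = |[9·(-2) − (-3)·4] + [(-3)·5 − 9·(-2)] + [9·4 − 9·5]| = 12, so the area is 6.

12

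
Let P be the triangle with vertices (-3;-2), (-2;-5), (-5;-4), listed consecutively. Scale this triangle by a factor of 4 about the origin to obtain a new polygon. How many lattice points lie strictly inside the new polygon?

By the shoelace formula, twice the signed area is |[(-3)·(-5) − (-2)·(-2)] + [(-2)·(-4) − (-5)·(-5)] + [(-5)·(-2) − (-3)·(-4)]| = 8, so the area is 4.
Along each edge there are gcd(|Δx|,|Δy|)+1 lattice points, so counting each shared vertex once the boundary has gcd(1,3) + gcd(3,1) + gcd(2,2) = 1+1+2 = 4.
Scaling by 4 multiplies the area by 4² = 16 (so the new area is 64) and multiplies the boundary lattice-point count by 4, giving 16.
By Pick's theorem, the interior count of the dilated polygon is 64 − 16/2 + 1 = 57.

57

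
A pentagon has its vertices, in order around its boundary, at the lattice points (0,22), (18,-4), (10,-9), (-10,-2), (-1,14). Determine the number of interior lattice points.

394

The shoelace formula gives twice the area as |(0·(-4) − 18·22) + (18·(-9) − 10·(-4)) + (10·(-2) − (-10)·(-9)) + ((-10)·14 − (-1)·(-2)) + ((-1)·22 − 0·14)| = 792, so the area is 396.
Summing gcd(|Δx|,|Δy|) over the edges gives the boundary count: gcd(18,26) + gcd(8,5) + gcd(20,7) + gcd(9,16) + gcd(1,8) = 2+1+1+1+1 = 6.
Pick's theorem gives I = A − B/2 + 1 = 396 − 6/2 + 1 = 394.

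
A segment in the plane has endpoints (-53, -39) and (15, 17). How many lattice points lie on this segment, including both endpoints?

5

The number of lattice points on a segment between lattice points is gcd(|Δx|,|Δy|) + 1 = gcd(68,56) + 1 = 4 + 1 = 5.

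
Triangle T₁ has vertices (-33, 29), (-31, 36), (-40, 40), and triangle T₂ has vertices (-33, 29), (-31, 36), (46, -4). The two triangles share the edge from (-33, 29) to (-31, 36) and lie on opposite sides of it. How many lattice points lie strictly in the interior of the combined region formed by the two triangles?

The union is the simple quadrilateral with vertices (-33, 29), (-40, 40), (-31, 36), (46, -4) in order.
The shoelace formula gives twice the area as |((-33)·40 − (-40)·29) + ((-40)·36 − (-31)·40) + ((-31)·(-4) − 46·36) + (46·29 − (-33)·(-4))| = 690, so the area is 345.
Summing gcd(|Δx|,|Δy|) over the edges gives the boundary count: gcd(7,11) + gcd(9,4) + gcd(77,40) + gcd(79,33) = 1+1+1+1 = 4.
By Pick's theorem I = A − B/2 + 1 = 345 − 4/2 + 1 = 344.

344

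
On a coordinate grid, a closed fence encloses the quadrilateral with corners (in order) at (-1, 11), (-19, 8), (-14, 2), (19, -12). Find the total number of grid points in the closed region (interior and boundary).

305

Using the shoelace formula, 2A = |[(-1)·8 − (-19)·11] + [(-19)·2 − (-14)·8] + [(-14)·(-12) − 19·2] + [19·11 − (-1)·(-12)]| = 602, so the area is 301.
Summing gcd(|Δx|,|Δy|) over the edges gives the boundary count: gcd(18,3) + gcd(5,6) + gcd(33,14) + gcd(20,23) = 3+1+1+1 = 6.
Pick's theorem gives I = A − B/2 + 1 = 301 − 6/2 + 1 = 299, so the closed region contains I + B = 299 + 6 = 305 lattice points.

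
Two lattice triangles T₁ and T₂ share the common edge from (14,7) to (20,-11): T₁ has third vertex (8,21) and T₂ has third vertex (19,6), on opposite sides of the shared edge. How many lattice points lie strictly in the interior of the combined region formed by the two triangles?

51

The union is the simple quadrilateral with vertices (14,7), (8,21), (20,-11), (19,6) in order.
Using the shoelace formula, 2A = |[14·21 − 8·7] + [8·(-11) − 20·21] + [20·6 − 19·(-11)] + [19·7 − 14·6]| = 108, so the area is 54.
Summing gcd(|Δx|,|Δy|) over the edges gives the boundary count: gcd(6,14) + gcd(12,32) + gcd(1,17) + gcd(5,1) = 2+4+1+1 = 8.
By Pick's theorem I = A − B/2 + 1 = 54 − 8/2 + 1 = 51.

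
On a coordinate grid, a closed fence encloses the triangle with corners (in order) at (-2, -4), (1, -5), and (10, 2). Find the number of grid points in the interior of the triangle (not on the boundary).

By the shoelace formula, twice the signed area is |[(-2)·(-5) − 1·(-4)] + [1·2 − 10·(-5)] + [10·(-4) − (-2)·2]| = 30, so the area is 15.
The number of boundary lattice points is Σ gcd(|Δx|,|Δy|) = gcd(3,1) + gcd(9,7) + gcd(12,6) = 1+1+6 = 8.
By Pick's theorem A = I + B/2 − 1, so I = 15 − 8/2 + 1 = 12.

12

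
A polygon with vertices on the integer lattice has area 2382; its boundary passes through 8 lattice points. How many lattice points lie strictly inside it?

Pick's theorem A = I + B/2 − 1 rearranges to I = A − B/2 + 1 = 2382 − 8/2 + 1 = 2379.

2379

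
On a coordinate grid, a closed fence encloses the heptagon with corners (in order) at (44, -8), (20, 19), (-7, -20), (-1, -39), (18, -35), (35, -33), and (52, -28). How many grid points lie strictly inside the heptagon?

1945

The shoelace formula gives twice the area as |(44·19 − 20·(-8)) + (20·(-20) − (-7)·19) + ((-7)·(-39) − (-1)·(-20)) + ((-1)·(-35) − 18·(-39)) + (18·(-33) − 35·(-35)) + (35·(-28) − 52·(-33)) + (52·(-8) − 44·(-28))| = 3902, so the area is 1951.
The number of boundary lattice points is Σ gcd(|Δx|,|Δy|) = gcd(24,27) + gcd(27,39) + gcd(6,19) + gcd(19,4) + gcd(17,2) + gcd(17,5) + gcd(8,20) = 3+3+1+1+1+1+4 = 14.
Pick's theorem gives I = A − B/2 + 1 = 1951 − 14/2 + 1 = 1945.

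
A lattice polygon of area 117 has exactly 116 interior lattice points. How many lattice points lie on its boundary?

Pick's theorem gives A = I + B/2 − 1, so B = 2(A − I + 1) = 2(117 − 116 + 1) = 4.

4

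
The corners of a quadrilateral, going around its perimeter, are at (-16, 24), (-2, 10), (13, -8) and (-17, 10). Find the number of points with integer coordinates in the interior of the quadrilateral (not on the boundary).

Using the shoelace formula, 2A = |((-16)·10 − (-2)·24) + ((-2)·(-8) − 13·10) + (13·10 − (-17)·(-8)) + ((-17)·24 − (-16)·10)| = 480, so the area is 240.
Summing gcd(|Δx|,|Δy|) over the edges gives the boundary count: gcd(14,14) + gcd(15,18) + gcd(30,18) + gcd(1,14) = 14+3+6+1 = 24.
Pick's theorem gives I = A − B/2 + 1 = 240 − 24/2 + 1 = 229.

229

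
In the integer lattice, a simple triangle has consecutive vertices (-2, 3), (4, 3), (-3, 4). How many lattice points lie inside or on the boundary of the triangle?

8

Using the shoelace formula, 2A = |[(-2)·3 − 4·3] + [4·4 − (-3)·3] + [(-3)·3 − (-2)·4]| = 6, so the area is 3.
The number of boundary lattice points is Σ gcd(|Δx|,|Δy|) = gcd(6,0) + gcd(7,1) + gcd(1,1) = 6+1+1 = 8.
Pick's theorem gives I = A − B/2 + 1 = 3 − 8/2 + 1 = 0, so the closed region contains I + B = 0 + 8 = 8 lattice points.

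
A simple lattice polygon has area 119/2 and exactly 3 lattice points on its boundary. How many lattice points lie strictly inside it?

From Pick's theorem, I = A − B/2 + 1 = 119/2 − 3/2 + 1 = 59.

59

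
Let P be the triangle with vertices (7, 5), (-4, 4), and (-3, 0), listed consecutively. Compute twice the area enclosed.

Using the shoelace formula, 2A = |[7·4 − (-4)·5] + [(-4)·0 − (-3)·4] + [(-3)·5 − 7·0]| = 45, so the area is 22.5.

45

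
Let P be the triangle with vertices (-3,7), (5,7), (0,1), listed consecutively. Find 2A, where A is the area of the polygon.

Using the shoelace formula, 2A = |[(-3)·7 − 5·7] + [5·1 − 0·7] + [0·7 − (-3)·1]| = 48, so the area is 24.

48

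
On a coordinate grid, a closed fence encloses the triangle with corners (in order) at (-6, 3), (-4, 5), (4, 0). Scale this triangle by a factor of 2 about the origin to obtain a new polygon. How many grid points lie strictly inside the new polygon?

The shoelace formula gives twice the area as |((-6)·5 − (-4)·3) + ((-4)·0 − 4·5) + (4·3 − (-6)·0)| = 26, so the area is 13.
Along each edge there are gcd(|Δx|,|Δy|)+1 lattice points, so counting each shared vertex once the boundary has gcd(2,2) + gcd(8,5) + gcd(10,3) = 2+1+1 = 4.
Scaling by 2 multiplies the area by 2² = 4 (so the new area is 52) and multiplies the boundary lattice-point count by 2, giving 8.
By Pick's theorem, the interior count of the dilated polygon is 52 − 8/2 + 1 = 49.

49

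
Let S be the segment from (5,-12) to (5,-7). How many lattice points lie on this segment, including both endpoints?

6

The number of lattice points on a segment between lattice points is gcd(|Δx|,|Δy|) + 1 = gcd(0,5) + 1 = 5 + 1 = 6.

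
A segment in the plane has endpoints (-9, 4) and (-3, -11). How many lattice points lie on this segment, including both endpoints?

The number of lattice points on a segment between lattice points is gcd(|Δx|,|Δy|) + 1 = gcd(6,15) + 1 = 3 + 1 = 4.

4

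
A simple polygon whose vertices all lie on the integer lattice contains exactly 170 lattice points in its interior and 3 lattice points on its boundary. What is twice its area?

341

By Pick's theorem, A = I + B/2 − 1 = 170 + 3/2 − 1 = 341/2.
Hence 2A = 341.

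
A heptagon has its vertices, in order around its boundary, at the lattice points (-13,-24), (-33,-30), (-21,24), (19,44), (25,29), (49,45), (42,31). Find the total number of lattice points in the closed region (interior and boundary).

Using the shoelace formula, 2A = |[(-13)·(-30) − (-33)·(-24)] + [(-33)·24 − (-21)·(-30)] + [(-21)·44 − 19·24] + [19·29 − 25·44] + [25·45 − 49·29] + [49·31 − 42·45] + [42·(-24) − (-13)·31]| = 5025, so the area is 2512.5.
Along each edge there are gcd(|Δx|,|Δy|)+1 lattice points, so counting each shared vertex once the boundary has gcd(20,6) + gcd(12,54) + gcd(40,20) + gcd(6,15) + gcd(24,16) + gcd(7,14) + gcd(55,55) = 2+6+20+3+8+7+55 = 101.
Pick's theorem gives I = A − B/2 + 1 = 2512.5 − 101/2 + 1 = 2463, so the closed region contains I + B = 2463 + 101 = 2564 lattice points.

2564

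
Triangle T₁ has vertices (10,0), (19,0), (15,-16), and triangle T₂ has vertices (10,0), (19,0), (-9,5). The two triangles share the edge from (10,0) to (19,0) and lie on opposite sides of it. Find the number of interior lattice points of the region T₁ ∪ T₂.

92

The union is the simple quadrilateral with vertices (10,0), (15,-16), (19,0), (-9,5) in order.
The shoelace formula gives twice the area as |(10·(-16) − 15·0) + (15·0 − 19·(-16)) + (19·5 − (-9)·0) + ((-9)·0 − 10·5)| = 189, so the area is 94.5.
The number of boundary lattice points is Σ gcd(|Δx|,|Δy|) = gcd(5,16) + gcd(4,16) + gcd(28,5) + gcd(19,5) = 1+4+1+1 = 7.
By Pick's theorem I = A − B/2 + 1 = 94.5 − 7/2 + 1 = 92.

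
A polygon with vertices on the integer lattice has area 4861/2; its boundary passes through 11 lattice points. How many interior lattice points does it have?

From Pick's theorem, I = A − B/2 + 1 = 4861/2 − 11/2 + 1 = 2426.

2426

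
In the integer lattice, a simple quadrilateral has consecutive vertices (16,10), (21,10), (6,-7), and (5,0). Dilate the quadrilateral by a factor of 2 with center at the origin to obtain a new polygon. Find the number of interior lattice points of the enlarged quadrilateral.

337

The shoelace formula gives twice the area as |(16·10 − 21·10) + (21·(-7) − 6·10) + (6·0 − 5·(-7)) + (5·10 − 16·0)| = 172, so the area is 86.
Summing gcd(|Δx|,|Δy|) over the edges gives the boundary count: gcd(5,0) + gcd(15,17) + gcd(1,7) + gcd(11,10) = 5+1+1+1 = 8.
Scaling by 2 multiplies the area by 2² = 4 (so the new area is 344) and multiplies the boundary lattice-point count by 2, giving 16.
By Pick's theorem, the interior count of the dilated polygon is 344 − 16/2 + 1 = 337.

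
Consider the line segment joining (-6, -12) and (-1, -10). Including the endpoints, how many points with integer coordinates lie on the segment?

2

The number of lattice points on a segment between lattice points is gcd(|Δx|,|Δy|) + 1 = gcd(5,2) + 1 = 1 + 1 = 2.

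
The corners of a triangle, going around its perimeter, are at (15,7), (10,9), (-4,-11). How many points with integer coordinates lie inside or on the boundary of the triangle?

By the shoelace formula, twice the signed area is |[15·9 − 10·7] + [10·(-11) − (-4)·9] + [(-4)·7 − 15·(-11)]| = 128, so the area is 64.
Summing gcd(|Δx|,|Δy|) over the edges gives the boundary count: gcd(5,2) + gcd(14,20) + gcd(19,18) = 1+2+1 = 4.
Pick's theorem gives I = A − B/2 + 1 = 64 − 4/2 + 1 = 63, so the closed region contains I + B = 63 + 4 = 67 lattice points.

67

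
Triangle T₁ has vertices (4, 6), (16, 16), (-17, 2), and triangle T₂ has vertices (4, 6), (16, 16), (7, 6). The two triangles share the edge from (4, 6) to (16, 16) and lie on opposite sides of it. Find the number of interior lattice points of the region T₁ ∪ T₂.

The union is the simple quadrilateral with vertices (4, 6), (-17, 2), (16, 16), (7, 6) in order.
By the shoelace formula, twice the signed area is |[4·2 − (-17)·6] + [(-17)·16 − 16·2] + [16·6 − 7·16] + [7·6 − 4·6]| = 192, so the area is 96.
Summing gcd(|Δx|,|Δy|) over the edges gives the boundary count: gcd(21,4) + gcd(33,14) + gcd(9,10) + gcd(3,0) = 1+1+1+3 = 6.
By Pick's theorem I = A − B/2 + 1 = 96 − 6/2 + 1 = 94.

94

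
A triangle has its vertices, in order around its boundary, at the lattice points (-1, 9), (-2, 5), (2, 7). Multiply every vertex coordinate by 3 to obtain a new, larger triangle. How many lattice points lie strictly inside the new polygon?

58

The shoelace formula gives twice the area as |((-1)·5 − (-2)·9) + ((-2)·7 − 2·5) + (2·9 − (-1)·7)| = 14, so the area is 7.
Summing gcd(|Δx|,|Δy|) over the edges gives the boundary count: gcd(1,4) + gcd(4,2) + gcd(3,2) = 1+2+1 = 4.
Scaling by 3 multiplies the area by 3² = 9 (so the new area is 63) and multiplies the boundary lattice-point count by 3, giving 12.
By Pick's theorem, the interior count of the dilated polygon is 63 − 12/2 + 1 = 58.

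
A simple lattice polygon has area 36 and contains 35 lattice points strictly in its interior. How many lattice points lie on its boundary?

4

Pick's theorem gives A = I + B/2 − 1, so B = 2(A − I + 1) = 2(36 − 35 + 1) = 4.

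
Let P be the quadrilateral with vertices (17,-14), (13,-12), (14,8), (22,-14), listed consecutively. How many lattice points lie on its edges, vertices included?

10

Summing gcd(|Δx|,|Δy|) over the edges gives the boundary count: gcd(4,2) + gcd(1,20) + gcd(8,22) + gcd(5,0) = 2+1+2+5 = 10.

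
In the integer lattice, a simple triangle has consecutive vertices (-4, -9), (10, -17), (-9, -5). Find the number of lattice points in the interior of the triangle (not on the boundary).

7

Using the shoelace formula, 2A = |((-4)·(-17) − 10·(-9)) + (10·(-5) − (-9)·(-17)) + ((-9)·(-9) − (-4)·(-5))| = 16, so the area is 8.
Along each edge there are gcd(|Δx|,|Δy|)+1 lattice points, so counting each shared vertex once the boundary has gcd(14,8) + gcd(19,12) + gcd(5,4) = 2+1+1 = 4.
Pick's theorem gives I = A − B/2 + 1 = 8 − 4/2 + 1 = 7.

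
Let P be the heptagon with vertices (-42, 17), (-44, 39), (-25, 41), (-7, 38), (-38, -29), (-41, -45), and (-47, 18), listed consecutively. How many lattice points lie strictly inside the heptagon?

The shoelace formula gives twice the area as |((-42)·39 − (-44)·17) + ((-44)·41 − (-25)·39) + ((-25)·38 − (-7)·41) + ((-7)·(-29) − (-38)·38) + ((-38)·(-45) − (-41)·(-29)) + ((-41)·18 − (-47)·(-45)) + ((-47)·17 − (-42)·18)| = 3110, so the area is 1555.
Along each edge there are gcd(|Δx|,|Δy|)+1 lattice points, so counting each shared vertex once the boundary has gcd(2,22) + gcd(19,2) + gcd(18,3) + gcd(31,67) + gcd(3,16) + gcd(6,63) + gcd(5,1) = 2+1+3+1+1+3+1 = 12.
Pick's theorem gives I = A − B/2 + 1 = 1555 − 12/2 + 1 = 1550.

1550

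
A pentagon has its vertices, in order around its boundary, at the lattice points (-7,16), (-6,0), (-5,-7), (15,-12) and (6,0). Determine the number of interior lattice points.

231

By the shoelace formula, twice the signed area is |((-7)·0 − (-6)·16) + ((-6)·(-7) − (-5)·0) + ((-5)·(-12) − 15·(-7)) + (15·0 − 6·(-12)) + (6·16 − (-7)·0)| = 471, so the area is 471/2.
Along each edge there are gcd(|Δx|,|Δy|)+1 lattice points, so counting each shared vertex once the boundary has gcd(1,16) + gcd(1,7) + gcd(20,5) + gcd(9,12) + gcd(13,16) = 1+1+5+3+1 = 11.
Pick's theorem gives I = A − B/2 + 1 = 471/2 − 11/2 + 1 = 231.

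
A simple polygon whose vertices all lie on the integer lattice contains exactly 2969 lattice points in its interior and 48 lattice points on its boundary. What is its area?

Pick's theorem states A = I + B/2 − 1, so A = 2969 + 48/2 − 1 = 2992.

2992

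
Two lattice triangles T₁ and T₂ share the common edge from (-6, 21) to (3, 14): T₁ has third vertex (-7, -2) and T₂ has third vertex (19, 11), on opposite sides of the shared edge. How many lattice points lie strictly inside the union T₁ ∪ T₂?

The union is the simple quadrilateral with vertices (-6, 21), (-7, -2), (3, 14), (19, 11) in order.
Using the shoelace formula, 2A = |[(-6)·(-2) − (-7)·21] + [(-7)·14 − 3·(-2)] + [3·11 − 19·14] + [19·21 − (-6)·11]| = 299, so the area is 299/2.
The number of boundary lattice points is Σ gcd(|Δx|,|Δy|) = gcd(1,23) + gcd(10,16) + gcd(16,3) + gcd(25,10) = 1+2+1+5 = 9.
By Pick's theorem I = A − B/2 + 1 = 299/2 − 9/2 + 1 = 146.

146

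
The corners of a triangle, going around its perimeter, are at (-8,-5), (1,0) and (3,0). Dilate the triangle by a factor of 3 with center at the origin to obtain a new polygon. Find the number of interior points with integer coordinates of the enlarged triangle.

40

Using the shoelace formula, 2A = |[(-8)·0 − 1·(-5)] + [1·0 − 3·0] + [3·(-5) − (-8)·0]| = 10, so the area is 5.
Summing gcd(|Δx|,|Δy|) over the edges gives the boundary count: gcd(9,5) + gcd(2,0) + gcd(11,5) = 1+2+1 = 4.
Scaling by 3 multiplies the area by 3² = 9 (so the new area is 45) and multiplies the boundary lattice-point count by 3, giving 12.
By Pick's theorem, the interior count of the dilated polygon is 45 − 12/2 + 1 = 40.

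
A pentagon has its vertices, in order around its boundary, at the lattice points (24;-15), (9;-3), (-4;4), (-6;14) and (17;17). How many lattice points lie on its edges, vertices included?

The number of boundary lattice points is Σ gcd(|Δx|,|Δy|) = gcd(15,12) + gcd(13,7) + gcd(2,10) + gcd(23,3) + gcd(7,32) = 3+1+2+1+1 = 8.

8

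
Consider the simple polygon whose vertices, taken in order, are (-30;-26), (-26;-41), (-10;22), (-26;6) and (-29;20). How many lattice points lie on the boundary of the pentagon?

20

Summing gcd(|Δx|,|Δy|) over the edges gives the boundary count: gcd(4,15) + gcd(16,63) + gcd(16,16) + gcd(3,14) + gcd(1,46) = 1+1+16+1+1 = 20.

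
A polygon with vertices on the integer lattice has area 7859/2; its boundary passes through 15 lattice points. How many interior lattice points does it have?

3923

From Pick's theorem, I = A − B/2 + 1 = 7859/2 − 15/2 + 1 = 3923.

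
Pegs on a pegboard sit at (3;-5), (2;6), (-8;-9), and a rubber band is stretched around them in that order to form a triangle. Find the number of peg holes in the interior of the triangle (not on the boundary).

The shoelace formula gives twice the area as |(3·6 − 2·(-5)) + (2·(-9) − (-8)·6) + ((-8)·(-5) − 3·(-9))| = 125, so the area is 125/2.
Along each edge there are gcd(|Δx|,|Δy|)+1 lattice points, so counting each shared vertex once the boundary has gcd(1,11) + gcd(10,15) + gcd(11,4) = 1+5+1 = 7.
By Pick's theorem A = I + B/2 − 1, so I = 125/2 − 7/2 + 1 = 60.

60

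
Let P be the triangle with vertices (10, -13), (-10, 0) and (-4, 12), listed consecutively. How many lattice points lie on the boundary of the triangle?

Along each edge there are gcd(|Δx|,|Δy|)+1 lattice points, so counting each shared vertex once the boundary has gcd(20,13) + gcd(6,12) + gcd(14,25) = 1+6+1 = 8.

8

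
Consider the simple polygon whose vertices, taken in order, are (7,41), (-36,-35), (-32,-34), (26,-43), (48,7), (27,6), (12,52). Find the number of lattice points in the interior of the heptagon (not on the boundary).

The shoelace formula gives twice the area as |(7·(-35) − (-36)·41) + ((-36)·(-34) − (-32)·(-35)) + ((-32)·(-43) − 26·(-34)) + (26·7 − 48·(-43)) + (48·6 − 27·7) + (27·52 − 12·6) + (12·41 − 7·52)| = 7400, so the area is 3700.
Summing gcd(|Δx|,|Δy|) over the edges gives the boundary count: gcd(43,76) + gcd(4,1) + gcd(58,9) + gcd(22,50) + gcd(21,1) + gcd(15,46) + gcd(5,11) = 1+1+1+2+1+1+1 = 8.
Pick's theorem gives I = A − B/2 + 1 = 3700 − 8/2 + 1 = 3697.

3697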